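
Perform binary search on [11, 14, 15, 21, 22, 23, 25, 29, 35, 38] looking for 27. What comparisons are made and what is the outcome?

Binary search for 27 in [11, 14, 15, 21, 22, 23, 25, 29, 35, 38]:

lo=0, hi=9, mid=4, arr[mid]=22 -> 22 < 27, search right half
lo=5, hi=9, mid=7, arr[mid]=29 -> 29 > 27, search left half
lo=5, hi=6, mid=5, arr[mid]=23 -> 23 < 27, search right half
lo=6, hi=6, mid=6, arr[mid]=25 -> 25 < 27, search right half
lo=7 > hi=6, target 27 not found

Binary search determines that 27 is not in the array after 4 comparisons. The search space was exhausted without finding the target.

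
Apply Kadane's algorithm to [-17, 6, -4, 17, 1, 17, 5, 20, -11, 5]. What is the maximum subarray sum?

Using Kadane's algorithm on [-17, 6, -4, 17, 1, 17, 5, 20, -11, 5]:

Scanning through the array:
Position 1 (value 6): max_ending_here = 6, max_so_far = 6
Position 2 (value -4): max_ending_here = 2, max_so_far = 6
Position 3 (value 17): max_ending_here = 19, max_so_far = 19
Position 4 (value 1): max_ending_here = 20, max_so_far = 20
Position 5 (value 17): max_ending_here = 37, max_so_far = 37
Position 6 (value 5): max_ending_here = 42, max_so_far = 42
Position 7 (value 20): max_ending_here = 62, max_so_far = 62
Position 8 (value -11): max_ending_here = 51, max_so_far = 62
Position 9 (value 5): max_ending_here = 56, max_so_far = 62

Maximum subarray: [6, -4, 17, 1, 17, 5, 20]
Maximum sum: 62

The maximum subarray is [6, -4, 17, 1, 17, 5, 20] with sum 62. This subarray runs from index 1 to index 7.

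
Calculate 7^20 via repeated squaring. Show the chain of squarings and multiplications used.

Computing 7^20 by squaring (build up from 7^1; each line after the first costs one multiplication):

7^1 = 7
7^2 = (7^1)^2 = 7^2 = 49
7^4 = (7^2)^2 = 49^2 = 2401
7^5 = 7 * 7^4 = 7 * 2401 = 16807
7^10 = (7^5)^2 = 16807^2 = 282475249
7^20 = (7^10)^2 = 282475249^2 = 79792266297612001

Result: 79792266297612001
Multiplications needed: 5 (5 lines after 7^1)

7^20 = 79792266297612001. Using exponentiation by squaring, this requires 5 multiplications. The key idea: if the exponent is even, square the half-power; if odd, multiply by the base once.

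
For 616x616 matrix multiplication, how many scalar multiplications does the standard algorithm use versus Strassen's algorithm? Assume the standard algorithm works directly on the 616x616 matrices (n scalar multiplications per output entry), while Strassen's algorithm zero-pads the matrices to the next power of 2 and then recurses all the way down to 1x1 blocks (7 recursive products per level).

Matrix multiplication for 616x616 matrices:

Strassen's algorithm requires power-of-2 dimensions. Pad 616x616 to 1024x1024 (next power of 2).

Standard algorithm: 616^3 = 233744896 multiplications
Strassen's algorithm: 7^(log2(1024)) = 7^10 = 282475249 multiplications
Difference: 233744896 - 282475249 = -48730353 (Strassen uses MORE here due to padding overhead — for small or just-over-power-of-2 n, padding can outweigh the per-level savings)

Standard: 233744896 multiplications (616^3). Strassen: 282475249 multiplications (7^10, after padding to 1024x1024). Strassen reduces 8 recursive multiplications to 7 at each level.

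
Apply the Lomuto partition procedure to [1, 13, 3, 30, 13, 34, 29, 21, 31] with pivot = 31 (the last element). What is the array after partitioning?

Lomuto partition with pivot = 31:

Initial array: [1, 13, 3, 30, 13, 34, 29, 21, 31]

arr[0]=1 <= 31: swap with position 0, array becomes [1, 13, 3, 30, 13, 34, 29, 21, 31]
arr[1]=13 <= 31: swap with position 1, array becomes [1, 13, 3, 30, 13, 34, 29, 21, 31]
arr[2]=3 <= 31: swap with position 2, array becomes [1, 13, 3, 30, 13, 34, 29, 21, 31]
arr[3]=30 <= 31: swap with position 3, array becomes [1, 13, 3, 30, 13, 34, 29, 21, 31]
arr[4]=13 <= 31: swap with position 4, array becomes [1, 13, 3, 30, 13, 34, 29, 21, 31]
arr[5]=34 > 31: no swap
arr[6]=29 <= 31: swap with position 5, array becomes [1, 13, 3, 30, 13, 29, 34, 21, 31]
arr[7]=21 <= 31: swap with position 6, array becomes [1, 13, 3, 30, 13, 29, 21, 34, 31]

Place pivot at position 7: [1, 13, 3, 30, 13, 29, 21, 31, 34]
Pivot position: 7

After partitioning with pivot 31, the array becomes [1, 13, 3, 30, 13, 29, 21, 31, 34]. The pivot is placed at index 7. All elements to the left of the pivot are <= 31, and all elements to the right are > 31.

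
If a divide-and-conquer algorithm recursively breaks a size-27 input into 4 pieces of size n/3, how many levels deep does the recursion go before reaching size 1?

For divide and conquer with division factor 3:

Problem sizes at each level:
Level 0: 27
Level 1: 9
Level 2: 3
Level 3: 1

The root is level 0 and the size-1 base case is level 3 (the tree spans levels 0 through 3, i.e. 4 levels counting the root), so the depth is the number of divisions: log_3(27) = 3

The recursion tree depth is log_3(27) = 3. At each level, the problem size is divided by 3, so it takes 3 divisions to reduce to a base case of size 1. The algorithm makes 4 recursive calls at each level.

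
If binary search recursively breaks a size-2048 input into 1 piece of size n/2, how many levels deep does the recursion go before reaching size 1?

For divide and conquer with division factor 2:

Problem sizes at each level:
Level 0: 2048
Level 1: 1024
Level 2: 512
Level 3: 256
Level 4: 128
Level 5: 64
Level 6: 32
Level 7: 16
Level 8: 8
Level 9: 4
Level 10: 2
Level 11: 1

The root is level 0 and the size-1 base case is level 11 (the tree spans levels 0 through 11, i.e. 12 levels counting the root), so the depth is the number of divisions: log_2(2048) = 11

The recursion tree depth is log_2(2048) = 11. At each level, the problem size is divided by 2, so it takes 11 divisions to reduce to a base case of size 1. The algorithm makes 1 recursive call at each level.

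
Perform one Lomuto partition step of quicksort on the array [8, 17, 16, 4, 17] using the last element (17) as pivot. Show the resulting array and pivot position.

Lomuto partition with pivot = 17:

Initial array: [8, 17, 16, 4, 17]

arr[0]=8 <= 17: swap with position 0, array becomes [8, 17, 16, 4, 17]
arr[1]=17 <= 17: swap with position 1, array becomes [8, 17, 16, 4, 17]
arr[2]=16 <= 17: swap with position 2, array becomes [8, 17, 16, 4, 17]
arr[3]=4 <= 17: swap with position 3, array becomes [8, 17, 16, 4, 17]

Place pivot at position 4: [8, 17, 16, 4, 17]
Pivot position: 4

After partitioning with pivot 17, the array becomes [8, 17, 16, 4, 17]. The pivot is placed at index 4. All elements to the left of the pivot are <= 17, and all elements to the right are > 17.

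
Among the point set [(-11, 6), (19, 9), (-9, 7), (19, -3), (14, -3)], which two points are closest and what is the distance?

Computing all pairwise distances among 5 points:

d((-11, 6), (19, 9)) = 30.1496
d((-11, 6), (-9, 7)) = 2.2361 <-- minimum
d((-11, 6), (19, -3)) = 31.3209
d((-11, 6), (14, -3)) = 26.5707
d((19, 9), (-9, 7)) = 28.0713
d((19, 9), (19, -3)) = 12.0
d((19, 9), (14, -3)) = 13.0
d((-9, 7), (19, -3)) = 29.7321
d((-9, 7), (14, -3)) = 25.0799
d((19, -3), (14, -3)) = 5.0

Closest pair: (-11, 6) and (-9, 7) with distance 2.2361

The closest pair is (-11, 6) and (-9, 7) with Euclidean distance 2.2361. For 5 points, brute-force pairwise comparison is shown above. For large n, the divide-and-conquer algorithm (sort by x, recurse on halves, check the dividing strip) achieves O(n log n).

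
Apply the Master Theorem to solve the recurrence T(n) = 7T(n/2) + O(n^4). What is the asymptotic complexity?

Master Theorem for T(n) = 7T(n/2) + O(n^4):

a = 7, b = 2, c = 4
log_b(a) = log_2(7) = 2.8074

Case 3: c = 4 > log_2(7) = 2.8074
T(n) = O(n^4) = O(n^4)

For T(n) = 7T(n/2) + O(n^4): log_2(7) = 2.8074. This is Case 3 of the Master Theorem (c > log_b(a), work dominated by root), giving O(n^4).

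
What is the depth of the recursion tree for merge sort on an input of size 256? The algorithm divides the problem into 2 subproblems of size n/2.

For divide and conquer with division factor 2:

Problem sizes at each level:
Level 0: 256
Level 1: 128
Level 2: 64
Level 3: 32
Level 4: 16
Level 5: 8
Level 6: 4
Level 7: 2
Level 8: 1

The root is level 0 and the size-1 base case is level 8 (the tree spans levels 0 through 8, i.e. 9 levels counting the root), so the depth is the number of divisions: log_2(256) = 8

The recursion tree depth is log_2(256) = 8. At each level, the problem size is divided by 2, so it takes 8 divisions to reduce to a base case of size 1. The algorithm makes 2 recursive calls at each level.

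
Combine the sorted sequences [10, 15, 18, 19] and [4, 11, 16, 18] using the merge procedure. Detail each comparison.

Merging process:

Compare 10 vs 4: take 4 from right. Merged: [4]
Compare 10 vs 11: take 10 from left. Merged: [4, 10]
Compare 15 vs 11: take 11 from right. Merged: [4, 10, 11]
Compare 15 vs 16: take 15 from left. Merged: [4, 10, 11, 15]
Compare 18 vs 16: take 16 from right. Merged: [4, 10, 11, 15, 16]
Compare 18 vs 18: take 18 from left. Merged: [4, 10, 11, 15, 16, 18]
Compare 19 vs 18: take 18 from right. Merged: [4, 10, 11, 15, 16, 18, 18]
Append remaining from left: [19]. Merged: [4, 10, 11, 15, 16, 18, 18, 19]

Final merged array: [4, 10, 11, 15, 16, 18, 18, 19]
Total comparisons: 7

The merged array is [4, 10, 11, 15, 16, 18, 18, 19], requiring 7 comparisons. The merge step runs in O(n) time where n is the total number of elements.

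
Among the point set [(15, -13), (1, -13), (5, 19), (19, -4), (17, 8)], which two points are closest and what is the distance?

Computing all pairwise distances among 5 points:

d((15, -13), (1, -13)) = 14.0
d((15, -13), (5, 19)) = 33.5261
d((15, -13), (19, -4)) = 9.8489 <-- minimum
d((15, -13), (17, 8)) = 21.095
d((1, -13), (5, 19)) = 32.249
d((1, -13), (19, -4)) = 20.1246
d((1, -13), (17, 8)) = 26.4008
d((5, 19), (19, -4)) = 26.9258
d((5, 19), (17, 8)) = 16.2788
d((19, -4), (17, 8)) = 12.1655

Closest pair: (15, -13) and (19, -4) with distance 9.8489

The closest pair is (15, -13) and (19, -4) with Euclidean distance 9.8489. For 5 points, brute-force pairwise comparison is shown above. For large n, the divide-and-conquer algorithm (sort by x, recurse on halves, check the dividing strip) achieves O(n log n).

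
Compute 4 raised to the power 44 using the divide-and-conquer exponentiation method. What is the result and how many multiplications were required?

Computing 4^44 by squaring (build up from 4^1; each line after the first costs one multiplication):

4^1 = 4
4^2 = (4^1)^2 = 4^2 = 16
4^4 = (4^2)^2 = 16^2 = 256
4^5 = 4 * 4^4 = 4 * 256 = 1024
4^10 = (4^5)^2 = 1024^2 = 1048576
4^11 = 4 * 4^10 = 4 * 1048576 = 4194304
4^22 = (4^11)^2 = 4194304^2 = 17592186044416
4^44 = (4^22)^2 = 17592186044416^2 = 309485009821345068724781056

Result: 309485009821345068724781056
Multiplications needed: 7 (7 lines after 4^1)

4^44 = 309485009821345068724781056. Using exponentiation by squaring, this requires 7 multiplications. The key idea: if the exponent is even, square the half-power; if odd, multiply by the base once.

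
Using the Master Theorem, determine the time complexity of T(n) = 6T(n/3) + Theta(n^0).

Master Theorem for T(n) = 6T(n/3) + O(n^0):

a = 6, b = 3, c = 0
log_b(a) = log_3(6) = 1.6309

Case 1: c = 0 < log_3(6) = 1.6309
T(n) = O(n^(log_3 6))

For T(n) = 6T(n/3) + O(n^0): log_3(6) = 1.6309. This is Case 1 of the Master Theorem (c < log_b(a), work dominated by leaves), giving O(n^(log_3 6)).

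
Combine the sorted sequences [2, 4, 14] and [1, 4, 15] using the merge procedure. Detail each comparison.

Merging process:

Compare 2 vs 1: take 1 from right. Merged: [1]
Compare 2 vs 4: take 2 from left. Merged: [1, 2]
Compare 4 vs 4: take 4 from left. Merged: [1, 2, 4]
Compare 14 vs 4: take 4 from right. Merged: [1, 2, 4, 4]
Compare 14 vs 15: take 14 from left. Merged: [1, 2, 4, 4, 14]
Append remaining from right: [15]. Merged: [1, 2, 4, 4, 14, 15]

Final merged array: [1, 2, 4, 4, 14, 15]
Total comparisons: 5

The merged array is [1, 2, 4, 4, 14, 15], requiring 5 comparisons. The merge step runs in O(n) time where n is the total number of elements.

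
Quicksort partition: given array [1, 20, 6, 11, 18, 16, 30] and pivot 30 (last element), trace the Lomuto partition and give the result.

Lomuto partition with pivot = 30:

Initial array: [1, 20, 6, 11, 18, 16, 30]

arr[0]=1 <= 30: swap with position 0, array becomes [1, 20, 6, 11, 18, 16, 30]
arr[1]=20 <= 30: swap with position 1, array becomes [1, 20, 6, 11, 18, 16, 30]
arr[2]=6 <= 30: swap with position 2, array becomes [1, 20, 6, 11, 18, 16, 30]
arr[3]=11 <= 30: swap with position 3, array becomes [1, 20, 6, 11, 18, 16, 30]
arr[4]=18 <= 30: swap with position 4, array becomes [1, 20, 6, 11, 18, 16, 30]
arr[5]=16 <= 30: swap with position 5, array becomes [1, 20, 6, 11, 18, 16, 30]

Place pivot at position 6: [1, 20, 6, 11, 18, 16, 30]
Pivot position: 6

After partitioning with pivot 30, the array becomes [1, 20, 6, 11, 18, 16, 30]. The pivot is placed at index 6. All elements to the left of the pivot are <= 30, and all elements to the right are > 30.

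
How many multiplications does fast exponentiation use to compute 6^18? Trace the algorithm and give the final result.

Computing 6^18 by squaring (build up from 6^1; each line after the first costs one multiplication):

6^1 = 6
6^2 = (6^1)^2 = 6^2 = 36
6^4 = (6^2)^2 = 36^2 = 1296
6^8 = (6^4)^2 = 1296^2 = 1679616
6^9 = 6 * 6^8 = 6 * 1679616 = 10077696
6^18 = (6^9)^2 = 10077696^2 = 101559956668416

Result: 101559956668416
Multiplications needed: 5 (5 lines after 6^1)

6^18 = 101559956668416. Using exponentiation by squaring, this requires 5 multiplications. The key idea: if the exponent is even, square the half-power; if odd, multiply by the base once.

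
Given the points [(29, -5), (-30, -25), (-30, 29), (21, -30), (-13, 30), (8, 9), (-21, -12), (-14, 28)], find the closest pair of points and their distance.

Computing all pairwise distances among 8 points:

d((29, -5), (-30, -25)) = 62.2977
d((29, -5), (-30, 29)) = 68.0955
d((29, -5), (21, -30)) = 26.2488
d((29, -5), (-13, 30)) = 54.6717
d((29, -5), (8, 9)) = 25.2389
d((29, -5), (-21, -12)) = 50.4876
d((29, -5), (-14, 28)) = 54.2033
d((-30, -25), (-30, 29)) = 54.0
d((-30, -25), (21, -30)) = 51.2445
d((-30, -25), (-13, 30)) = 57.5674
d((-30, -25), (8, 9)) = 50.9902
d((-30, -25), (-21, -12)) = 15.8114
d((-30, -25), (-14, 28)) = 55.3624
d((-30, 29), (21, -30)) = 77.9872
d((-30, 29), (-13, 30)) = 17.0294
d((-30, 29), (8, 9)) = 42.9418
d((-30, 29), (-21, -12)) = 41.9762
d((-30, 29), (-14, 28)) = 16.0312
d((21, -30), (-13, 30)) = 68.9638
d((21, -30), (8, 9)) = 41.1096
d((21, -30), (-21, -12)) = 45.6946
d((21, -30), (-14, 28)) = 67.7422
d((-13, 30), (8, 9)) = 29.6985
d((-13, 30), (-21, -12)) = 42.7551
d((-13, 30), (-14, 28)) = 2.2361 <-- minimum
d((8, 9), (-21, -12)) = 35.805
d((8, 9), (-14, 28)) = 29.0689
d((-21, -12), (-14, 28)) = 40.6079

Closest pair: (-13, 30) and (-14, 28) with distance 2.2361

The closest pair is (-13, 30) and (-14, 28) with Euclidean distance 2.2361. For 8 points, brute-force pairwise comparison is shown above. For large n, the divide-and-conquer algorithm (sort by x, recurse on halves, check the dividing strip) achieves O(n log n).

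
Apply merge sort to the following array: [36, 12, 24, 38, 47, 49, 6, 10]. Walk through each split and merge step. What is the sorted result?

Merge sort trace:

Split: [36, 12, 24, 38, 47, 49, 6, 10] -> [36, 12, 24, 38] and [47, 49, 6, 10]
  Split: [36, 12, 24, 38] -> [36, 12] and [24, 38]
    Split: [36, 12] -> [36] and [12]
    Merge: [36] + [12] -> [12, 36]
    Split: [24, 38] -> [24] and [38]
    Merge: [24] + [38] -> [24, 38]
  Merge: [12, 36] + [24, 38] -> [12, 24, 36, 38]
  Split: [47, 49, 6, 10] -> [47, 49] and [6, 10]
    Split: [47, 49] -> [47] and [49]
    Merge: [47] + [49] -> [47, 49]
    Split: [6, 10] -> [6] and [10]
    Merge: [6] + [10] -> [6, 10]
  Merge: [47, 49] + [6, 10] -> [6, 10, 47, 49]
Merge: [12, 24, 36, 38] + [6, 10, 47, 49] -> [6, 10, 12, 24, 36, 38, 47, 49]

Final sorted array: [6, 10, 12, 24, 36, 38, 47, 49]

The merge sort proceeds by recursively splitting the array and merging sorted halves.
After all merges, the sorted array is [6, 10, 12, 24, 36, 38, 47, 49].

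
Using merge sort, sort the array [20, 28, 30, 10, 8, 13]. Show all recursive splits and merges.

Merge sort trace:

Split: [20, 28, 30, 10, 8, 13] -> [20, 28, 30] and [10, 8, 13]
  Split: [20, 28, 30] -> [20] and [28, 30]
    Split: [28, 30] -> [28] and [30]
    Merge: [28] + [30] -> [28, 30]
  Merge: [20] + [28, 30] -> [20, 28, 30]
  Split: [10, 8, 13] -> [10] and [8, 13]
    Split: [8, 13] -> [8] and [13]
    Merge: [8] + [13] -> [8, 13]
  Merge: [10] + [8, 13] -> [8, 10, 13]
Merge: [20, 28, 30] + [8, 10, 13] -> [8, 10, 13, 20, 28, 30]

Final sorted array: [8, 10, 13, 20, 28, 30]

The merge sort proceeds by recursively splitting the array and merging sorted halves.
After all merges, the sorted array is [8, 10, 13, 20, 28, 30].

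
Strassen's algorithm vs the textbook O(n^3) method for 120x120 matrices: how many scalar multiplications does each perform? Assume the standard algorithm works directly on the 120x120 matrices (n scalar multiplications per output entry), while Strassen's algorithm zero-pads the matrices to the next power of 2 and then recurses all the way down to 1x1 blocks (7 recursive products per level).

Matrix multiplication for 120x120 matrices:

Strassen's algorithm requires power-of-2 dimensions. Pad 120x120 to 128x128 (next power of 2).

Standard algorithm: 120^3 = 1728000 multiplications
Strassen's algorithm: 7^(log2(128)) = 7^7 = 823543 multiplications
Savings: 1728000 - 823543 = 904457 multiplications

Standard: 1728000 multiplications (120^3). Strassen: 823543 multiplications (7^7, after padding to 128x128). Strassen reduces 8 recursive multiplications to 7 at each level.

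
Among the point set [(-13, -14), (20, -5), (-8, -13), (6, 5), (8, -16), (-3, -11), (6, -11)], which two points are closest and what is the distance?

Computing all pairwise distances among 7 points:

d((-13, -14), (20, -5)) = 34.2053
d((-13, -14), (-8, -13)) = 5.099 <-- minimum
d((-13, -14), (6, 5)) = 26.8701
d((-13, -14), (8, -16)) = 21.095
d((-13, -14), (-3, -11)) = 10.4403
d((-13, -14), (6, -11)) = 19.2354
d((20, -5), (-8, -13)) = 29.1204
d((20, -5), (6, 5)) = 17.2047
d((20, -5), (8, -16)) = 16.2788
d((20, -5), (-3, -11)) = 23.7697
d((20, -5), (6, -11)) = 15.2315
d((-8, -13), (6, 5)) = 22.8035
d((-8, -13), (8, -16)) = 16.2788
d((-8, -13), (-3, -11)) = 5.3852
d((-8, -13), (6, -11)) = 14.1421
d((6, 5), (8, -16)) = 21.095
d((6, 5), (-3, -11)) = 18.3576
d((6, 5), (6, -11)) = 16.0
d((8, -16), (-3, -11)) = 12.083
d((8, -16), (6, -11)) = 5.3852
d((-3, -11), (6, -11)) = 9.0

Closest pair: (-13, -14) and (-8, -13) with distance 5.099

The closest pair is (-13, -14) and (-8, -13) with Euclidean distance 5.099. For 7 points, brute-force pairwise comparison is shown above. For large n, the divide-and-conquer algorithm (sort by x, recurse on halves, check the dividing strip) achieves O(n log n).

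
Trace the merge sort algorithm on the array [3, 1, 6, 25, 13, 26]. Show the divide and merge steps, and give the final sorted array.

Merge sort trace:

Split: [3, 1, 6, 25, 13, 26] -> [3, 1, 6] and [25, 13, 26]
  Split: [3, 1, 6] -> [3] and [1, 6]
    Split: [1, 6] -> [1] and [6]
    Merge: [1] + [6] -> [1, 6]
  Merge: [3] + [1, 6] -> [1, 3, 6]
  Split: [25, 13, 26] -> [25] and [13, 26]
    Split: [13, 26] -> [13] and [26]
    Merge: [13] + [26] -> [13, 26]
  Merge: [25] + [13, 26] -> [13, 25, 26]
Merge: [1, 3, 6] + [13, 25, 26] -> [1, 3, 6, 13, 25, 26]

Final sorted array: [1, 3, 6, 13, 25, 26]

The merge sort proceeds by recursively splitting the array and merging sorted halves.
After all merges, the sorted array is [1, 3, 6, 13, 25, 26].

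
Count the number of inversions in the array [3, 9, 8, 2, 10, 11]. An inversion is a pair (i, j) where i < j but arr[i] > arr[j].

Finding inversions in [3, 9, 8, 2, 10, 11]:

(0, 3): arr[0]=3 > arr[3]=2
(1, 2): arr[1]=9 > arr[2]=8
(1, 3): arr[1]=9 > arr[3]=2
(2, 3): arr[2]=8 > arr[3]=2

Total inversions: 4

The array has 4 inversion(s): (0,3), (1,2), (1,3), (2,3). Each pair (i,j) satisfies i < j and arr[i] > arr[j].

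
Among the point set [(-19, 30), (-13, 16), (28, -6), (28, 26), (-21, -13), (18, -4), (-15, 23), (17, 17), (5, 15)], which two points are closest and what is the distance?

Computing all pairwise distances among 9 points:

d((-19, 30), (-13, 16)) = 15.2315
d((-19, 30), (28, -6)) = 59.203
d((-19, 30), (28, 26)) = 47.1699
d((-19, 30), (-21, -13)) = 43.0465
d((-19, 30), (18, -4)) = 50.2494
d((-19, 30), (-15, 23)) = 8.0623
d((-19, 30), (17, 17)) = 38.2753
d((-19, 30), (5, 15)) = 28.3019
d((-13, 16), (28, -6)) = 46.5296
d((-13, 16), (28, 26)) = 42.2019
d((-13, 16), (-21, -13)) = 30.0832
d((-13, 16), (18, -4)) = 36.8917
d((-13, 16), (-15, 23)) = 7.2801 <-- minimum
d((-13, 16), (17, 17)) = 30.0167
d((-13, 16), (5, 15)) = 18.0278
d((28, -6), (28, 26)) = 32.0
d((28, -6), (-21, -13)) = 49.4975
d((28, -6), (18, -4)) = 10.198
d((28, -6), (-15, 23)) = 51.8652
d((28, -6), (17, 17)) = 25.4951
d((28, -6), (5, 15)) = 31.1448
d((28, 26), (-21, -13)) = 62.6259
d((28, 26), (18, -4)) = 31.6228
d((28, 26), (-15, 23)) = 43.1045
d((28, 26), (17, 17)) = 14.2127
d((28, 26), (5, 15)) = 25.4951
d((-21, -13), (18, -4)) = 40.025
d((-21, -13), (-15, 23)) = 36.4966
d((-21, -13), (17, 17)) = 48.4149
d((-21, -13), (5, 15)) = 38.2099
d((18, -4), (-15, 23)) = 42.638
d((18, -4), (17, 17)) = 21.0238
d((18, -4), (5, 15)) = 23.0217
d((-15, 23), (17, 17)) = 32.5576
d((-15, 23), (5, 15)) = 21.5407
d((17, 17), (5, 15)) = 12.1655

Closest pair: (-13, 16) and (-15, 23) with distance 7.2801

The closest pair is (-13, 16) and (-15, 23) with Euclidean distance 7.2801. For 9 points, brute-force pairwise comparison is shown above. For large n, the divide-and-conquer algorithm (sort by x, recurse on halves, check the dividing strip) achieves O(n log n).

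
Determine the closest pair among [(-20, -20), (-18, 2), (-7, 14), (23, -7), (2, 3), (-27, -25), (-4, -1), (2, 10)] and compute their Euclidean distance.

Computing all pairwise distances among 8 points:

d((-20, -20), (-18, 2)) = 22.0907
d((-20, -20), (-7, 14)) = 36.4005
d((-20, -20), (23, -7)) = 44.9222
d((-20, -20), (2, 3)) = 31.8277
d((-20, -20), (-27, -25)) = 8.6023
d((-20, -20), (-4, -1)) = 24.8395
d((-20, -20), (2, 10)) = 37.2022
d((-18, 2), (-7, 14)) = 16.2788
d((-18, 2), (23, -7)) = 41.9762
d((-18, 2), (2, 3)) = 20.025
d((-18, 2), (-27, -25)) = 28.4605
d((-18, 2), (-4, -1)) = 14.3178
d((-18, 2), (2, 10)) = 21.5407
d((-7, 14), (23, -7)) = 36.6197
d((-7, 14), (2, 3)) = 14.2127
d((-7, 14), (-27, -25)) = 43.8292
d((-7, 14), (-4, -1)) = 15.2971
d((-7, 14), (2, 10)) = 9.8489
d((23, -7), (2, 3)) = 23.2594
d((23, -7), (-27, -25)) = 53.1413
d((23, -7), (-4, -1)) = 27.6586
d((23, -7), (2, 10)) = 27.0185
d((2, 3), (-27, -25)) = 40.3113
d((2, 3), (-4, -1)) = 7.2111
d((2, 3), (2, 10)) = 7.0 <-- minimum
d((-27, -25), (-4, -1)) = 33.2415
d((-27, -25), (2, 10)) = 45.4533
d((-4, -1), (2, 10)) = 12.53

Closest pair: (2, 3) and (2, 10) with distance 7.0

The closest pair is (2, 3) and (2, 10) with Euclidean distance 7.0. For 8 points, brute-force pairwise comparison is shown above. For large n, the divide-and-conquer algorithm (sort by x, recurse on halves, check the dividing strip) achieves O(n log n).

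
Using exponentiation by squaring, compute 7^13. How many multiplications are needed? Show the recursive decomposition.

Computing 7^13 by squaring (build up from 7^1; each line after the first costs one multiplication):

7^1 = 7
7^2 = (7^1)^2 = 7^2 = 49
7^3 = 7 * 7^2 = 7 * 49 = 343
7^6 = (7^3)^2 = 343^2 = 117649
7^12 = (7^6)^2 = 117649^2 = 13841287201
7^13 = 7 * 7^12 = 7 * 13841287201 = 96889010407

Result: 96889010407
Multiplications needed: 5 (5 lines after 7^1)

7^13 = 96889010407. Using exponentiation by squaring, this requires 5 multiplications. The key idea: if the exponent is even, square the half-power; if odd, multiply by the base once.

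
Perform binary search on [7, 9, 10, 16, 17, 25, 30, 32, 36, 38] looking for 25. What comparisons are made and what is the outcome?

Binary search for 25 in [7, 9, 10, 16, 17, 25, 30, 32, 36, 38]:

lo=0, hi=9, mid=4, arr[mid]=17 -> 17 < 25, search right half
lo=5, hi=9, mid=7, arr[mid]=32 -> 32 > 25, search left half
lo=5, hi=6, mid=5, arr[mid]=25 -> Found target at index 5!

Binary search finds 25 at index 5 after 3 comparisons. The search repeatedly halves the search space by comparing with the middle element.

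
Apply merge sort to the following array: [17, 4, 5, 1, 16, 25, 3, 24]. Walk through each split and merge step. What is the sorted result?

Merge sort trace:

Split: [17, 4, 5, 1, 16, 25, 3, 24] -> [17, 4, 5, 1] and [16, 25, 3, 24]
  Split: [17, 4, 5, 1] -> [17, 4] and [5, 1]
    Split: [17, 4] -> [17] and [4]
    Merge: [17] + [4] -> [4, 17]
    Split: [5, 1] -> [5] and [1]
    Merge: [5] + [1] -> [1, 5]
  Merge: [4, 17] + [1, 5] -> [1, 4, 5, 17]
  Split: [16, 25, 3, 24] -> [16, 25] and [3, 24]
    Split: [16, 25] -> [16] and [25]
    Merge: [16] + [25] -> [16, 25]
    Split: [3, 24] -> [3] and [24]
    Merge: [3] + [24] -> [3, 24]
  Merge: [16, 25] + [3, 24] -> [3, 16, 24, 25]
Merge: [1, 4, 5, 17] + [3, 16, 24, 25] -> [1, 3, 4, 5, 16, 17, 24, 25]

Final sorted array: [1, 3, 4, 5, 16, 17, 24, 25]

The merge sort proceeds by recursively splitting the array and merging sorted halves.
After all merges, the sorted array is [1, 3, 4, 5, 16, 17, 24, 25].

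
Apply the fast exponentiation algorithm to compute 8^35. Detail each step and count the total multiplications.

Computing 8^35 by squaring (build up from 8^1; each line after the first costs one multiplication):

8^1 = 8
8^2 = (8^1)^2 = 8^2 = 64
8^4 = (8^2)^2 = 64^2 = 4096
8^8 = (8^4)^2 = 4096^2 = 16777216
8^16 = (8^8)^2 = 16777216^2 = 281474976710656
8^17 = 8 * 8^16 = 8 * 281474976710656 = 2251799813685248
8^34 = (8^17)^2 = 2251799813685248^2 = 5070602400912917605986812821504
8^35 = 8 * 8^34 = 8 * 5070602400912917605986812821504 = 40564819207303340847894502572032

Result: 40564819207303340847894502572032
Multiplications needed: 7 (7 lines after 8^1)

8^35 = 40564819207303340847894502572032. Using exponentiation by squaring, this requires 7 multiplications. The key idea: if the exponent is even, square the half-power; if odd, multiply by the base once.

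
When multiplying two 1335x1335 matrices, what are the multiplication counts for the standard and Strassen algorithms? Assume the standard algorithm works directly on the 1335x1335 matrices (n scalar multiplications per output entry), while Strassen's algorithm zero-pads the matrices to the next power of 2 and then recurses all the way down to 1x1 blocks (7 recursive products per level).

Matrix multiplication for 1335x1335 matrices:

Strassen's algorithm requires power-of-2 dimensions. Pad 1335x1335 to 2048x2048 (next power of 2).

Standard algorithm: 1335^3 = 2379270375 multiplications
Strassen's algorithm: 7^(log2(2048)) = 7^11 = 1977326743 multiplications
Savings: 2379270375 - 1977326743 = 401943632 multiplications

Standard: 2379270375 multiplications (1335^3). Strassen: 1977326743 multiplications (7^11, after padding to 2048x2048). Strassen reduces 8 recursive multiplications to 7 at each level.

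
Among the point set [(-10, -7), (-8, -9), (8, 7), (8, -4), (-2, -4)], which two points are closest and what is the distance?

Computing all pairwise distances among 5 points:

d((-10, -7), (-8, -9)) = 2.8284 <-- minimum
d((-10, -7), (8, 7)) = 22.8035
d((-10, -7), (8, -4)) = 18.2483
d((-10, -7), (-2, -4)) = 8.544
d((-8, -9), (8, 7)) = 22.6274
d((-8, -9), (8, -4)) = 16.7631
d((-8, -9), (-2, -4)) = 7.8102
d((8, 7), (8, -4)) = 11.0
d((8, 7), (-2, -4)) = 14.8661
d((8, -4), (-2, -4)) = 10.0

Closest pair: (-10, -7) and (-8, -9) with distance 2.8284

The closest pair is (-10, -7) and (-8, -9) with Euclidean distance 2.8284. For 5 points, brute-force pairwise comparison is shown above. For large n, the divide-and-conquer algorithm (sort by x, recurse on halves, check the dividing strip) achieves O(n log n).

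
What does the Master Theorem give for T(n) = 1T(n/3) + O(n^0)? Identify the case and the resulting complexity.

Master Theorem for T(n) = 1T(n/3) + O(n^0):

a = 1, b = 3, c = 0
log_b(a) = log_3(1) = 0.0000

Case 2: c = 0 = log_3(1) = 0.0000
T(n) = O(n^0 log n) = O(log n)

For T(n) = 1T(n/3) + O(n^0): log_3(1) = 0.0000. This is Case 2 of the Master Theorem (c = log_b(a), equal work at all levels), giving O(log n).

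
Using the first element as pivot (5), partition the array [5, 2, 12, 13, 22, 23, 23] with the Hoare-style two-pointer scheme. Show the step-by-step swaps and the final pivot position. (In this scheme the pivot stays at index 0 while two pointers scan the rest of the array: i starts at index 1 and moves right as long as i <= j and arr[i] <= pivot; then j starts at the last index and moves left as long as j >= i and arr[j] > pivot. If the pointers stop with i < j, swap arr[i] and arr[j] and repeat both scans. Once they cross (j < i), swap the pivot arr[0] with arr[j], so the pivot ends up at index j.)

Hoare-style two-pointer partition with pivot = 5:

Initial array: [5, 2, 12, 13, 22, 23, 23]

Pointers start at i = 1, j = 6.
i ends at 2, j ends at 1: the pointers have crossed (j < i), so scanning stops.

Swap pivot arr[0] with arr[1] to place pivot at position 1: [2, 5, 12, 13, 22, 23, 23]
Pivot position: 1

After partitioning with pivot 5, the array becomes [2, 5, 12, 13, 22, 23, 23]. The pivot is placed at index 1. All elements to the left of the pivot are <= 5, and all elements to the right are > 5.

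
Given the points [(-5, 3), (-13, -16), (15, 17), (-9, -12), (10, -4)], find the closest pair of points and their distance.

Computing all pairwise distances among 5 points:

d((-5, 3), (-13, -16)) = 20.6155
d((-5, 3), (15, 17)) = 24.4131
d((-5, 3), (-9, -12)) = 15.5242
d((-5, 3), (10, -4)) = 16.5529
d((-13, -16), (15, 17)) = 43.2782
d((-13, -16), (-9, -12)) = 5.6569 <-- minimum
d((-13, -16), (10, -4)) = 25.9422
d((15, 17), (-9, -12)) = 37.6431
d((15, 17), (10, -4)) = 21.587
d((-9, -12), (10, -4)) = 20.6155

Closest pair: (-13, -16) and (-9, -12) with distance 5.6569

The closest pair is (-13, -16) and (-9, -12) with Euclidean distance 5.6569. For 5 points, brute-force pairwise comparison is shown above. For large n, the divide-and-conquer algorithm (sort by x, recurse on halves, check the dividing strip) achieves O(n log n).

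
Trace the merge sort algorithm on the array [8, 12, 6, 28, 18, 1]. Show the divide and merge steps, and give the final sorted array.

Merge sort trace:

Split: [8, 12, 6, 28, 18, 1] -> [8, 12, 6] and [28, 18, 1]
  Split: [8, 12, 6] -> [8] and [12, 6]
    Split: [12, 6] -> [12] and [6]
    Merge: [12] + [6] -> [6, 12]
  Merge: [8] + [6, 12] -> [6, 8, 12]
  Split: [28, 18, 1] -> [28] and [18, 1]
    Split: [18, 1] -> [18] and [1]
    Merge: [18] + [1] -> [1, 18]
  Merge: [28] + [1, 18] -> [1, 18, 28]
Merge: [6, 8, 12] + [1, 18, 28] -> [1, 6, 8, 12, 18, 28]

Final sorted array: [1, 6, 8, 12, 18, 28]

The merge sort proceeds by recursively splitting the array and merging sorted halves.
After all merges, the sorted array is [1, 6, 8, 12, 18, 28].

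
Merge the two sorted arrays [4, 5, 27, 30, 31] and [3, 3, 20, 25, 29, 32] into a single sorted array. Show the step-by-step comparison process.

Merging process:

Compare 4 vs 3: take 3 from right. Merged: [3]
Compare 4 vs 3: take 3 from right. Merged: [3, 3]
Compare 4 vs 20: take 4 from left. Merged: [3, 3, 4]
Compare 5 vs 20: take 5 from left. Merged: [3, 3, 4, 5]
Compare 27 vs 20: take 20 from right. Merged: [3, 3, 4, 5, 20]
Compare 27 vs 25: take 25 from right. Merged: [3, 3, 4, 5, 20, 25]
Compare 27 vs 29: take 27 from left. Merged: [3, 3, 4, 5, 20, 25, 27]
Compare 30 vs 29: take 29 from right. Merged: [3, 3, 4, 5, 20, 25, 27, 29]
Compare 30 vs 32: take 30 from left. Merged: [3, 3, 4, 5, 20, 25, 27, 29, 30]
Compare 31 vs 32: take 31 from left. Merged: [3, 3, 4, 5, 20, 25, 27, 29, 30, 31]
Append remaining from right: [32]. Merged: [3, 3, 4, 5, 20, 25, 27, 29, 30, 31, 32]

Final merged array: [3, 3, 4, 5, 20, 25, 27, 29, 30, 31, 32]
Total comparisons: 10

The merged array is [3, 3, 4, 5, 20, 25, 27, 29, 30, 31, 32], requiring 10 comparisons. The merge step runs in O(n) time where n is the total number of elements.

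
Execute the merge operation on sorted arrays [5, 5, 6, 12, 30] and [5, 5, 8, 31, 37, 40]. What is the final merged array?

Merging process:

Compare 5 vs 5: take 5 from left. Merged: [5]
Compare 5 vs 5: take 5 from left. Merged: [5, 5]
Compare 6 vs 5: take 5 from right. Merged: [5, 5, 5]
Compare 6 vs 5: take 5 from right. Merged: [5, 5, 5, 5]
Compare 6 vs 8: take 6 from left. Merged: [5, 5, 5, 5, 6]
Compare 12 vs 8: take 8 from right. Merged: [5, 5, 5, 5, 6, 8]
Compare 12 vs 31: take 12 from left. Merged: [5, 5, 5, 5, 6, 8, 12]
Compare 30 vs 31: take 30 from left. Merged: [5, 5, 5, 5, 6, 8, 12, 30]
Append remaining from right: [31, 37, 40]. Merged: [5, 5, 5, 5, 6, 8, 12, 30, 31, 37, 40]

Final merged array: [5, 5, 5, 5, 6, 8, 12, 30, 31, 37, 40]
Total comparisons: 8

The merged array is [5, 5, 5, 5, 6, 8, 12, 30, 31, 37, 40], requiring 8 comparisons. The merge step runs in O(n) time where n is the total number of elements.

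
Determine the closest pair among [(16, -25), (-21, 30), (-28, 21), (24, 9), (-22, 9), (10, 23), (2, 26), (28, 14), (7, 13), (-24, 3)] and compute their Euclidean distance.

Computing all pairwise distances among 10 points:

d((16, -25), (-21, 30)) = 66.2873
d((16, -25), (-28, 21)) = 63.6553
d((16, -25), (24, 9)) = 34.9285
d((16, -25), (-22, 9)) = 50.9902
d((16, -25), (10, 23)) = 48.3735
d((16, -25), (2, 26)) = 52.8867
d((16, -25), (28, 14)) = 40.8044
d((16, -25), (7, 13)) = 39.0512
d((16, -25), (-24, 3)) = 48.8262
d((-21, 30), (-28, 21)) = 11.4018
d((-21, 30), (24, 9)) = 49.6588
d((-21, 30), (-22, 9)) = 21.0238
d((-21, 30), (10, 23)) = 31.7805
d((-21, 30), (2, 26)) = 23.3452
d((-21, 30), (28, 14)) = 51.5461
d((-21, 30), (7, 13)) = 32.7567
d((-21, 30), (-24, 3)) = 27.1662
d((-28, 21), (24, 9)) = 53.3667
d((-28, 21), (-22, 9)) = 13.4164
d((-28, 21), (10, 23)) = 38.0526
d((-28, 21), (2, 26)) = 30.4138
d((-28, 21), (28, 14)) = 56.4358
d((-28, 21), (7, 13)) = 35.9026
d((-28, 21), (-24, 3)) = 18.4391
d((24, 9), (-22, 9)) = 46.0
d((24, 9), (10, 23)) = 19.799
d((24, 9), (2, 26)) = 27.8029
d((24, 9), (28, 14)) = 6.4031
d((24, 9), (7, 13)) = 17.4642
d((24, 9), (-24, 3)) = 48.3735
d((-22, 9), (10, 23)) = 34.9285
d((-22, 9), (2, 26)) = 29.4109
d((-22, 9), (28, 14)) = 50.2494
d((-22, 9), (7, 13)) = 29.2746
d((-22, 9), (-24, 3)) = 6.3246 <-- minimum
d((10, 23), (2, 26)) = 8.544
d((10, 23), (28, 14)) = 20.1246
d((10, 23), (7, 13)) = 10.4403
d((10, 23), (-24, 3)) = 39.4462
d((2, 26), (28, 14)) = 28.6356
d((2, 26), (7, 13)) = 13.9284
d((2, 26), (-24, 3)) = 34.7131
d((28, 14), (7, 13)) = 21.0238
d((28, 14), (-24, 3)) = 53.1507
d((7, 13), (-24, 3)) = 32.573

Closest pair: (-22, 9) and (-24, 3) with distance 6.3246

The closest pair is (-22, 9) and (-24, 3) with Euclidean distance 6.3246. For 10 points, brute-force pairwise comparison is shown above. For large n, the divide-and-conquer algorithm (sort by x, recurse on halves, check the dividing strip) achieves O(n log n).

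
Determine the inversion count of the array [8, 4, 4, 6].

Finding inversions in [8, 4, 4, 6]:

(0, 1): arr[0]=8 > arr[1]=4
(0, 2): arr[0]=8 > arr[2]=4
(0, 3): arr[0]=8 > arr[3]=6

Total inversions: 3

The array has 3 inversion(s): (0,1), (0,2), (0,3). Each pair (i,j) satisfies i < j and arr[i] > arr[j].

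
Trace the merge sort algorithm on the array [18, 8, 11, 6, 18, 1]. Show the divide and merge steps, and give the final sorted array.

Merge sort trace:

Split: [18, 8, 11, 6, 18, 1] -> [18, 8, 11] and [6, 18, 1]
  Split: [18, 8, 11] -> [18] and [8, 11]
    Split: [8, 11] -> [8] and [11]
    Merge: [8] + [11] -> [8, 11]
  Merge: [18] + [8, 11] -> [8, 11, 18]
  Split: [6, 18, 1] -> [6] and [18, 1]
    Split: [18, 1] -> [18] and [1]
    Merge: [18] + [1] -> [1, 18]
  Merge: [6] + [1, 18] -> [1, 6, 18]
Merge: [8, 11, 18] + [1, 6, 18] -> [1, 6, 8, 11, 18, 18]

Final sorted array: [1, 6, 8, 11, 18, 18]

The merge sort proceeds by recursively splitting the array and merging sorted halves.
After all merges, the sorted array is [1, 6, 8, 11, 18, 18].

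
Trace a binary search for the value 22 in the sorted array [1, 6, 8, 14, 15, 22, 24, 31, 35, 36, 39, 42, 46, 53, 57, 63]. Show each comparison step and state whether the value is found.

Binary search for 22 in [1, 6, 8, 14, 15, 22, 24, 31, 35, 36, 39, 42, 46, 53, 57, 63]:

lo=0, hi=15, mid=7, arr[mid]=31 -> 31 > 22, search left half
lo=0, hi=6, mid=3, arr[mid]=14 -> 14 < 22, search right half
lo=4, hi=6, mid=5, arr[mid]=22 -> Found target at index 5!

Binary search finds 22 at index 5 after 3 comparisons. The search repeatedly halves the search space by comparing with the middle element.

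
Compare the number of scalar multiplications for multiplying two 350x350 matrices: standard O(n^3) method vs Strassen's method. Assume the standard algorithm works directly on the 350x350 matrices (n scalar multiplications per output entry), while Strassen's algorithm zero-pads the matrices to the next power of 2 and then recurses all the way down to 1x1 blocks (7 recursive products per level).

Matrix multiplication for 350x350 matrices:

Strassen's algorithm requires power-of-2 dimensions. Pad 350x350 to 512x512 (next power of 2).

Standard algorithm: 350^3 = 42875000 multiplications
Strassen's algorithm: 7^(log2(512)) = 7^9 = 40353607 multiplications
Savings: 42875000 - 40353607 = 2521393 multiplications

Standard: 42875000 multiplications (350^3). Strassen: 40353607 multiplications (7^9, after padding to 512x512). Strassen reduces 8 recursive multiplications to 7 at each level.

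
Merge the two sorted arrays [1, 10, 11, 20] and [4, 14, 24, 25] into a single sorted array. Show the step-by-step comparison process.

Merging process:

Compare 1 vs 4: take 1 from left. Merged: [1]
Compare 10 vs 4: take 4 from right. Merged: [1, 4]
Compare 10 vs 14: take 10 from left. Merged: [1, 4, 10]
Compare 11 vs 14: take 11 from left. Merged: [1, 4, 10, 11]
Compare 20 vs 14: take 14 from right. Merged: [1, 4, 10, 11, 14]
Compare 20 vs 24: take 20 from left. Merged: [1, 4, 10, 11, 14, 20]
Append remaining from right: [24, 25]. Merged: [1, 4, 10, 11, 14, 20, 24, 25]

Final merged array: [1, 4, 10, 11, 14, 20, 24, 25]
Total comparisons: 6

The merged array is [1, 4, 10, 11, 14, 20, 24, 25], requiring 6 comparisons. The merge step runs in O(n) time where n is the total number of elements.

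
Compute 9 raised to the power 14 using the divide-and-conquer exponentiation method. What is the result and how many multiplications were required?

Computing 9^14 by squaring (build up from 9^1; each line after the first costs one multiplication):

9^1 = 9
9^2 = (9^1)^2 = 9^2 = 81
9^3 = 9 * 9^2 = 9 * 81 = 729
9^6 = (9^3)^2 = 729^2 = 531441
9^7 = 9 * 9^6 = 9 * 531441 = 4782969
9^14 = (9^7)^2 = 4782969^2 = 22876792454961

Result: 22876792454961
Multiplications needed: 5 (5 lines after 9^1)

9^14 = 22876792454961. Using exponentiation by squaring, this requires 5 multiplications. The key idea: if the exponent is even, square the half-power; if odd, multiply by the base once.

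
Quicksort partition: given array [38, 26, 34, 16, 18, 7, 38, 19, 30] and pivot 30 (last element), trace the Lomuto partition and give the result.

Lomuto partition with pivot = 30:

Initial array: [38, 26, 34, 16, 18, 7, 38, 19, 30]

arr[0]=38 > 30: no swap
arr[1]=26 <= 30: swap with position 0, array becomes [26, 38, 34, 16, 18, 7, 38, 19, 30]
arr[2]=34 > 30: no swap
arr[3]=16 <= 30: swap with position 1, array becomes [26, 16, 34, 38, 18, 7, 38, 19, 30]
arr[4]=18 <= 30: swap with position 2, array becomes [26, 16, 18, 38, 34, 7, 38, 19, 30]
arr[5]=7 <= 30: swap with position 3, array becomes [26, 16, 18, 7, 34, 38, 38, 19, 30]
arr[6]=38 > 30: no swap
arr[7]=19 <= 30: swap with position 4, array becomes [26, 16, 18, 7, 19, 38, 38, 34, 30]

Place pivot at position 5: [26, 16, 18, 7, 19, 30, 38, 34, 38]
Pivot position: 5

After partitioning with pivot 30, the array becomes [26, 16, 18, 7, 19, 30, 38, 34, 38]. The pivot is placed at index 5. All elements to the left of the pivot are <= 30, and all elements to the right are > 30.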